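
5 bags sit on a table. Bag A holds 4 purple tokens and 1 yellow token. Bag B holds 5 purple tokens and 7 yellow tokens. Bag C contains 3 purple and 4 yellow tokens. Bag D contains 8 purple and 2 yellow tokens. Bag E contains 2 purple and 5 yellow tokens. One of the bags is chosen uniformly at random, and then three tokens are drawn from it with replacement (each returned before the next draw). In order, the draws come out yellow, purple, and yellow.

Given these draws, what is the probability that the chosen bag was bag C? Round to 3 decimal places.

0.285

Under each hypothesis, the probability of the observed sequence is: P(data | bag A) = (1/5)(4/5)(1/5) = 0.032; P(data | bag B) = (7/12)(5/12)(7/12) = 0.14178; P(data | bag C) = (4/7)(3/7)(4/7) = 0.13994; P(data | bag D) = (2/10)(8/10)(2/10) = 0.032; P(data | bag E) = (5/7)(2/7)(5/7) = 0.14577.
Weighting by the prior gives 1/5 · 0.032 = 0.0064, 1/5 · 0.14178 = 0.028356, 1/5 · 0.13994 = 0.027988, 1/5 · 0.032 = 0.0064, 1/5 · 0.14577 = 0.029155; summing to 0.098299.
Hence P(bag C | data) = (0.027988) / (0.098299) = 0.28473.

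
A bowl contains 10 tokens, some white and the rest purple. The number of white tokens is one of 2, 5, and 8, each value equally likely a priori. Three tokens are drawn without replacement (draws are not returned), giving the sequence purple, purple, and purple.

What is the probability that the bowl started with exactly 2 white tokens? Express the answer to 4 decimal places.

Under each hypothesis, the probability of the observed sequence is: P(data | r = 2) = (8/10)(7/9)(6/8) = 7/15; P(data | r = 5) = (5/10)(4/9)(3/8) = 1/12; P(data | r = 8) = (2/10)(1/9)(0/8) = 0.
Weighting by the prior gives 1/3 · 7/15 = 7/45, 1/3 · 1/12 = 1/36, 1/3 · 0 = 0; summing to 11/60.
By Bayes' rule, P(r = 2 | data) = (7/45) / (11/60) = 28/33.

0.8485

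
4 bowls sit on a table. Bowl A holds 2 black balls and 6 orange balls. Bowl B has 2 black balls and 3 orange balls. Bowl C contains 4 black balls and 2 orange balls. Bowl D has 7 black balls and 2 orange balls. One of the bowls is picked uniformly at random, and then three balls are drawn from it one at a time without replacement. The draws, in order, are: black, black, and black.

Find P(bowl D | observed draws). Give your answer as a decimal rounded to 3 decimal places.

Compute the likelihood of the observed sequence for each case: P(data | bowl A) = (2/8)(1/7)(0/6) = 0; P(data | bowl B) = (2/5)(1/4)(0/3) = 0; P(data | bowl C) = (4/6)(3/5)(2/4) = 1/5; P(data | bowl D) = (7/9)(6/8)(5/7) = 5/12.
Weighting by the prior gives 1/4 · 0 = 0, 1/4 · 0 = 0, 1/4 · 1/5 = 1/20, 1/4 · 5/12 = 5/48; summing to 37/240.
By Bayes' rule, P(bowl D | data) = (5/48) / (37/240) = 25/37.

0.676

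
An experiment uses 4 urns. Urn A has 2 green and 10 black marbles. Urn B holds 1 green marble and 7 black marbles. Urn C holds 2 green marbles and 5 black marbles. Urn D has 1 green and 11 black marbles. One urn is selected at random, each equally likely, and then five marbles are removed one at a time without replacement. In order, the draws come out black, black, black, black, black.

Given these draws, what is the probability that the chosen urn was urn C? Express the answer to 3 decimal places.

0.036

Under each hypothesis, the probability of the observed sequence is: P(data | urn A) = (10/12)(9/11)(8/10)(7/9)(6/8) = 0.31818; P(data | urn B) = (7/8)(6/7)(5/6)(4/5)(3/4) = 0.375; P(data | urn C) = (5/7)(4/6)(3/5)(2/4)(1/3) = 0.047619; P(data | urn D) = (11/12)(10/11)(9/10)(8/9)(7/8) = 0.58333.
Multiplying each by its prior: 1/4 · 0.31818 = 0.079545, 1/4 · 0.375 = 0.09375, 1/4 · 0.047619 = 0.011905, 1/4 · 0.58333 = 0.14583; with total 0.33103.
So P(urn C | data) = (0.011905) / (0.33103) = 0.035962.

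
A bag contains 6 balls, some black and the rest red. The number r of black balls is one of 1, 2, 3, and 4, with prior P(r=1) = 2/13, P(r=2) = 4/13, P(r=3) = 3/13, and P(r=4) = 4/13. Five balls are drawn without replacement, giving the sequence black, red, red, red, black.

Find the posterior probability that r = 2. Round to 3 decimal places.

Compute the likelihood of the observed sequence for each case: P(data | r = 1) = (1/6)(5/5)(4/4)(3/3)(0/2) = 0; P(data | r = 2) = (2/6)(4/5)(3/4)(2/3)(1/2) = 1/15; P(data | r = 3) = (3/6)(3/5)(2/4)(1/3)(2/2) = 1/20; P(data | r = 4) = (4/6)(2/5)(1/4)(0/3) = 0.
The prior-weighted likelihoods are 2/13 · 0 = 0, 4/13 · 1/15 = 4/195, 3/13 · 1/20 = 3/260, 4/13 · 0 = 0; these sum to 5/156.
Therefore the posterior P(r = 2 | data) = (4/195) / (5/156) = 16/25.

0.640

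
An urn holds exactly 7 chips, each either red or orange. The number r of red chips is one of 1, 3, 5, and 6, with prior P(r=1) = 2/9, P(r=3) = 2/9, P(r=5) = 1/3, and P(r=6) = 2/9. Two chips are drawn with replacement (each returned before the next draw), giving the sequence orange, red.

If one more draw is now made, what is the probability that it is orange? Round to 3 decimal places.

For each hypothesis, P(data | H) works out to: P(data | r = 1) = (6/7)(1/7) = 6/49; P(data | r = 3) = (4/7)(3/7) = 12/49; P(data | r = 5) = (2/7)(5/7) = 10/49; P(data | r = 6) = (1/7)(6/7) = 6/49.
Multiplying each by its prior: 2/9 · 6/49 = 4/147, 2/9 · 12/49 = 8/147, 1/3 · 10/49 = 10/147, 2/9 · 6/49 = 4/147; these sum to 26/147.
The posterior is then P(r = 1 | data) = 2/13, P(r = 3 | data) = 4/13, P(r = 5 | data) = 5/13, P(r = 6 | data) = 2/13.
The predictive probability is P(orange next | data) = (6/7)(2/13) + (4/7)(4/13) + (2/7)(5/13) + (1/7)(2/13) = 40/91.

0.440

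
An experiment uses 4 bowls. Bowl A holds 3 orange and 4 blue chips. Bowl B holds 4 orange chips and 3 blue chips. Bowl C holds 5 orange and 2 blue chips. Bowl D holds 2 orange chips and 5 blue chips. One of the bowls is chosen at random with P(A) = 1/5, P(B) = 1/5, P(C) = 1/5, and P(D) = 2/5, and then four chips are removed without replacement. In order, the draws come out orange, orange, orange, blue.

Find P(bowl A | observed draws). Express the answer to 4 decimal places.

The likelihood of the observed sequence under each hypothesis: P(data | bowl A) = (3/7)(2/6)(1/5)(4/4) = 1/35; P(data | bowl B) = (4/7)(3/6)(2/5)(3/4) = 3/35; P(data | bowl C) = (5/7)(4/6)(3/5)(2/4) = 1/7; P(data | bowl D) = (2/7)(1/6)(0/5) = 0.
Multiplying each by its prior: 1/5 · 1/35 = 1/175, 1/5 · 3/35 = 3/175, 1/5 · 1/7 = 1/35, 2/5 · 0 = 0; summing to 9/175.
By Bayes' rule, P(bowl A | data) = (1/175) / (9/175) = 1/9.

0.1111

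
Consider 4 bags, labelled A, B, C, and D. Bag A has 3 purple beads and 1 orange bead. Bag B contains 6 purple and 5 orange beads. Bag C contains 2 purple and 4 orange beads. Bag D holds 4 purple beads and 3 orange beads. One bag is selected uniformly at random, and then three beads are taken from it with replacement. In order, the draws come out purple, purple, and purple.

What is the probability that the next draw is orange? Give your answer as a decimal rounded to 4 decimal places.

0.3514

The likelihood of the observed sequence under each hypothesis: P(data | bag A) = (3/4)(3/4)(3/4) = 0.42188; P(data | bag B) = (6/11)(6/11)(6/11) = 0.16228; P(data | bag C) = (2/6)(2/6)(2/6) = 0.037037; P(data | bag D) = (4/7)(4/7)(4/7) = 0.18659.
Weighting by the prior gives 1/4 · 0.42188 = 0.10547, 1/4 · 0.16228 = 0.040571, 1/4 · 0.037037 = 0.0092593, 1/4 · 0.18659 = 0.046647; summing to 0.20195.
Dividing through by the total gives posterior P(bag A | data) = 0.52226, P(bag B | data) = 0.2009, P(bag C | data) = 0.04585, P(bag D | data) = 0.23099.
So P(orange next | data) = Σ P(orange next | H) P(H | data) = (1/4)(0.52226) + (5/11)(0.2009) + (2/3)(0.04585) + (3/7)(0.23099) = 0.35145.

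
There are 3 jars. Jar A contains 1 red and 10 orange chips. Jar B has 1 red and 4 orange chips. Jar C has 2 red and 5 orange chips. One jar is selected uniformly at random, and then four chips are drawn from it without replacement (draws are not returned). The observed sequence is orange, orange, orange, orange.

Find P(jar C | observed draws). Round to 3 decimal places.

0.146

Under each hypothesis, the probability of the observed sequence is: P(data | jar A) = (10/11)(9/10)(8/9)(7/8) = 0.63636; P(data | jar B) = (4/5)(3/4)(2/3)(1/2) = 0.2; P(data | jar C) = (5/7)(4/6)(3/5)(2/4) = 0.14286.
The prior-weighted likelihoods are 1/3 · 0.63636 = 0.21212, 1/3 · 0.2 = 0.066667, 1/3 · 0.14286 = 0.047619; these sum to 0.32641.
So P(jar C | data) = (0.047619) / (0.32641) = 0.14589.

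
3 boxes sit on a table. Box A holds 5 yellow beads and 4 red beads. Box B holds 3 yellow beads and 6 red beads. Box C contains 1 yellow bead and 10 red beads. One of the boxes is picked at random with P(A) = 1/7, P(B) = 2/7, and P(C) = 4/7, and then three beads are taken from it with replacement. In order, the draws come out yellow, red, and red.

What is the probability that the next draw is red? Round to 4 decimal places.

0.7353

The likelihood of the observed sequence under each hypothesis: P(data | box A) = (5/9)(4/9)(4/9) = 0.10974; P(data | box B) = (3/9)(6/9)(6/9) = 0.14815; P(data | box C) = (1/11)(10/11)(10/11) = 0.075131.
Weighting by the prior gives 1/7 · 0.10974 = 0.015677, 2/7 · 0.14815 = 0.042328, 4/7 · 0.075131 = 0.042932; with total 0.10094.
Normalising, the posterior is P(box A | data) = 0.15531, P(box B | data) = 0.41935, P(box C | data) = 0.42534.
The predictive probability is P(red next | data) = (4/9)(0.15531) + (2/3)(0.41935) + (10/11)(0.42534) = 0.73526.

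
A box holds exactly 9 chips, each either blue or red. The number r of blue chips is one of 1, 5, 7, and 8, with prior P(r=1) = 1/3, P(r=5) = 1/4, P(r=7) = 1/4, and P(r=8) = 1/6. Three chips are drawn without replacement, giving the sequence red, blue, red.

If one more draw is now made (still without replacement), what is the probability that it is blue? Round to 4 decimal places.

0.3632

The likelihood of the observed sequence under each hypothesis: P(data | r = 1) = (8/9)(1/8)(7/7) = 0.11111; P(data | r = 5) = (4/9)(5/8)(3/7) = 0.11905; P(data | r = 7) = (2/9)(7/8)(1/7) = 0.027778; P(data | r = 8) = (1/9)(8/8)(0/7) = 0.
Multiplying each by its prior: 1/3 · 0.11111 = 0.037037, 1/4 · 0.11905 = 0.029762, 1/4 · 0.027778 = 0.0069444, 1/6 · 0 = 0; with total 0.073743.
Normalising, the posterior is P(r = 1 | data) = 0.50224, P(r = 5 | data) = 0.40359, P(r = 7 | data) = 0.09417, P(r = 8 | data) = 0.
The predictive probability is P(blue next | data) = (0)(0.50224) + (2/3)(0.40359) + (1)(0.09417) = 0.36323.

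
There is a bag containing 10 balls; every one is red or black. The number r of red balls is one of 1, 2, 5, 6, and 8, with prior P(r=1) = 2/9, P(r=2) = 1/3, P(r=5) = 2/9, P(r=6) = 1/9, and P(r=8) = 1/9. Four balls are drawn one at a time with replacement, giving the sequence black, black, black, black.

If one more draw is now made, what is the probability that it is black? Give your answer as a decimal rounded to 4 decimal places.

The likelihood of the observed sequence under each hypothesis: P(data | r = 1) = (9/10)(9/10)(9/10)(9/10) = 0.6561; P(data | r = 2) = (8/10)(8/10)(8/10)(8/10) = 0.4096; P(data | r = 5) = (5/10)(5/10)(5/10)(5/10) = 0.0625; P(data | r = 6) = (4/10)(4/10)(4/10)(4/10) = 0.0256; P(data | r = 8) = (2/10)(2/10)(2/10)(2/10) = 0.0016.
Weighting by the prior gives 2/9 · 0.6561 = 0.1458, 1/3 · 0.4096 = 0.13653, 2/9 · 0.0625 = 0.013889, 1/9 · 0.0256 = 0.0028444, 1/9 · 0.0016 = 0.00017778; summing to 0.29924.
The posterior is then P(r = 1 | data) = 0.48723, P(r = 2 | data) = 0.45626, P(r = 5 | data) = 0.046413, P(r = 6 | data) = 0.0095054, P(r = 8 | data) = 0.00059409.
Averaging over the posterior, P(black next | data) = (9/10)(0.48723) + (4/5)(0.45626) + (1/2)(0.046413) + (2/5)(0.0095054) + (1/5)(0.00059409) = 0.83064.

0.8306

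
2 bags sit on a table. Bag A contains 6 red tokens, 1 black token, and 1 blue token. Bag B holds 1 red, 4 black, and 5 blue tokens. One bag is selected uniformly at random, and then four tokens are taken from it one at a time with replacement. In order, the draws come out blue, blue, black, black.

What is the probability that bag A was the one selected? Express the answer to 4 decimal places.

0.0061

Compute the likelihood of the observed sequence for each case: P(data | bag A) = (1/8)(1/8)(1/8)(1/8) = 0.00024414; P(data | bag B) = (5/10)(5/10)(4/10)(4/10) = 0.04.
Multiplying each by its prior: 1/2 · 0.00024414 = 0.00012207, 1/2 · 0.04 = 0.02; summing to 0.020122.
So P(bag A | data) = (0.00012207) / (0.020122) = 0.0060665.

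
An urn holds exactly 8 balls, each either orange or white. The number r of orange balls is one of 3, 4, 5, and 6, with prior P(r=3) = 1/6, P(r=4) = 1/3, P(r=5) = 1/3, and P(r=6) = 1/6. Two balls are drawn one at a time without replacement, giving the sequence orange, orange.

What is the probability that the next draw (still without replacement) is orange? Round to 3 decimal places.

The likelihood of the observed sequence under each hypothesis: P(data | r = 3) = (3/8)(2/7) = 3/28; P(data | r = 4) = (4/8)(3/7) = 3/14; P(data | r = 5) = (5/8)(4/7) = 5/14; P(data | r = 6) = (6/8)(5/7) = 15/28.
The prior-weighted likelihoods are 1/6 · 3/28 = 1/56, 1/3 · 3/14 = 1/14, 1/3 · 5/14 = 5/42, 1/6 · 15/28 = 5/56; these sum to 25/84.
The posterior is then P(r = 3 | data) = 3/50, P(r = 4 | data) = 6/25, P(r = 5 | data) = 2/5, P(r = 6 | data) = 3/10.
So P(orange next | data) = Σ P(orange next | H) P(H | data) = (1/6)(3/50) + (1/3)(6/25) + (1/2)(2/5) + (2/3)(3/10) = 49/100.

0.490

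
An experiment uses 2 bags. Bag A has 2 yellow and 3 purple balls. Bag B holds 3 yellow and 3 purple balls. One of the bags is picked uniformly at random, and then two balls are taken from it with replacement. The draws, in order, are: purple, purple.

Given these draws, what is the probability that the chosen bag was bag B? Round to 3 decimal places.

0.410

The likelihood of the observed sequence under each hypothesis: P(data | bag A) = (3/5)(3/5) = 9/25; P(data | bag B) = (3/6)(3/6) = 1/4.
Weighting by the prior gives 1/2 · 9/25 = 9/50, 1/2 · 1/4 = 1/8; with total 61/200.
Therefore the posterior P(bag B | data) = (1/8) / (61/200) = 25/61.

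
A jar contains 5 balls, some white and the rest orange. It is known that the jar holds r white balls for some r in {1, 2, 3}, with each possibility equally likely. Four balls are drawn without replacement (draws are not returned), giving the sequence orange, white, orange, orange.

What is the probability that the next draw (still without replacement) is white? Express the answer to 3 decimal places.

0.333

Compute the likelihood of the observed sequence for each case: P(data | r = 1) = (4/5)(1/4)(3/3)(2/2) = 1/5; P(data | r = 2) = (3/5)(2/4)(2/3)(1/2) = 1/10; P(data | r = 3) = (2/5)(3/4)(1/3)(0/2) = 0.
Weighting by the prior gives 1/3 · 1/5 = 1/15, 1/3 · 1/10 = 1/30, 1/3 · 0 = 0; summing to 1/10.
Dividing through by the total gives posterior P(r = 1 | data) = 2/3, P(r = 2 | data) = 1/3, P(r = 3 | data) = 0.
The predictive probability is P(white next | data) = (0)(2/3) + (1)(1/3) = 1/3.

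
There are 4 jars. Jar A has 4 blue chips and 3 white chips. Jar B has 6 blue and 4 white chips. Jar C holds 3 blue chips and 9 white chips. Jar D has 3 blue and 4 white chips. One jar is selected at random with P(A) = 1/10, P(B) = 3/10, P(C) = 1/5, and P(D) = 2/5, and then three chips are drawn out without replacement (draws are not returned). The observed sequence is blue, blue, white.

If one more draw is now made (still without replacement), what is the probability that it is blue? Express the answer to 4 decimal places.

0.4088

For each hypothesis, P(data | H) works out to: P(data | jar A) = (4/7)(3/6)(3/5) = 0.17143; P(data | jar B) = (6/10)(5/9)(4/8) = 0.16667; P(data | jar C) = (3/12)(2/11)(9/10) = 0.040909; P(data | jar D) = (3/7)(2/6)(4/5) = 0.11429.
Weighting by the prior gives 1/10 · 0.17143 = 0.017143, 3/10 · 0.16667 = 0.05, 1/5 · 0.040909 = 0.0081818, 2/5 · 0.11429 = 0.045714; summing to 0.12104.
The posterior is then P(jar A | data) = 0.14163, P(jar B | data) = 0.41309, P(jar C | data) = 0.067597, P(jar D | data) = 0.37768.
The predictive probability is P(blue next | data) = (1/2)(0.14163) + (4/7)(0.41309) + (1/9)(0.067597) + (1/4)(0.37768) = 0.4088.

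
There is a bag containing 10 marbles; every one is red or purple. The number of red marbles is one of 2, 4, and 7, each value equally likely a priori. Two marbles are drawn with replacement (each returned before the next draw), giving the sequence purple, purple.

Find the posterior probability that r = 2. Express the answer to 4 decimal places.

0.5872

Compute the likelihood of the observed sequence for each case: P(data | r = 2) = (8/10)(8/10) = 16/25; P(data | r = 4) = (6/10)(6/10) = 9/25; P(data | r = 7) = (3/10)(3/10) = 9/100.
Multiplying each by its prior: 1/3 · 16/25 = 16/75, 1/3 · 9/25 = 3/25, 1/3 · 9/100 = 3/100; these sum to 109/300.
So P(r = 2 | data) = (16/75) / (109/300) = 64/109.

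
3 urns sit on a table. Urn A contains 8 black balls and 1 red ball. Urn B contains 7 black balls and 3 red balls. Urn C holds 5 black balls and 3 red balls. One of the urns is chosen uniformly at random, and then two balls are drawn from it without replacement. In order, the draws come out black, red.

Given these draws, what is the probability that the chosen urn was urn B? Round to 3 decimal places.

0.381

For each hypothesis, P(data | H) works out to: P(data | urn A) = (8/9)(1/8) = 0.11111; P(data | urn B) = (7/10)(3/9) = 0.23333; P(data | urn C) = (5/8)(3/7) = 0.26786.
Weighting by the prior gives 1/3 · 0.11111 = 0.037037, 1/3 · 0.23333 = 0.077778, 1/3 · 0.26786 = 0.089286; these sum to 0.2041.
Hence P(urn B | data) = (0.077778) / (0.2041) = 0.38108.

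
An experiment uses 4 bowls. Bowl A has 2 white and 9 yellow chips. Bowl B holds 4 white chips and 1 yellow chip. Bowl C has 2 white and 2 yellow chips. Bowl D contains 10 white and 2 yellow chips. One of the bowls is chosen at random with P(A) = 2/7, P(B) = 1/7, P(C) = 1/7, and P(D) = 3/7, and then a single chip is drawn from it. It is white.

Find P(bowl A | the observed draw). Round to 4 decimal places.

For each hypothesis, P(data | H) works out to: P(data | bowl A) = (2/11) = 2/11; P(data | bowl B) = (4/5) = 4/5; P(data | bowl C) = (2/4) = 1/2; P(data | bowl D) = (10/12) = 5/6.
The prior-weighted likelihoods are 2/7 · 2/11 = 4/77, 1/7 · 4/5 = 4/35, 1/7 · 1/2 = 1/14, 3/7 · 5/6 = 5/14; summing to 229/385.
By Bayes' rule, P(bowl A | data) = (4/77) / (229/385) = 20/229.

0.0873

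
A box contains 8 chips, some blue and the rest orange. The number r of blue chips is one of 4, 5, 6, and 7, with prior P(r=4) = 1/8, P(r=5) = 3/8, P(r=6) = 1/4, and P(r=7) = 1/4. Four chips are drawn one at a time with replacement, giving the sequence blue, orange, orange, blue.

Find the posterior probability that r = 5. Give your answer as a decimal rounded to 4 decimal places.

0.5125

For each hypothesis, P(data | H) works out to: P(data | r = 4) = (4/8)(4/8)(4/8)(4/8) = 0.0625; P(data | r = 5) = (5/8)(3/8)(3/8)(5/8) = 0.054932; P(data | r = 6) = (6/8)(2/8)(2/8)(6/8) = 0.035156; P(data | r = 7) = (7/8)(1/8)(1/8)(7/8) = 0.011963.
Multiplying each by its prior: 1/8 · 0.0625 = 0.0078125, 3/8 · 0.054932 = 0.020599, 1/4 · 0.035156 = 0.0087891, 1/4 · 0.011963 = 0.0029907; with total 0.040192.
So P(r = 5 | data) = (0.020599) / (0.040192) = 0.51253.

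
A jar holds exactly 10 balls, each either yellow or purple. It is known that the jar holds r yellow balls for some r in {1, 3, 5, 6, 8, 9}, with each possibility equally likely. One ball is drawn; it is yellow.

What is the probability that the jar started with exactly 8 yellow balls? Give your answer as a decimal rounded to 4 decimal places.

0.2500

Compute the likelihood of this draw for each case: P(data | r = 1) = (1/10) = 1/10; P(data | r = 3) = (3/10) = 3/10; P(data | r = 5) = (5/10) = 1/2; P(data | r = 6) = (6/10) = 3/5; P(data | r = 8) = (8/10) = 4/5; P(data | r = 9) = (9/10) = 9/10.
Weighting by the prior gives 1/6 · 1/10 = 1/60, 1/6 · 3/10 = 1/20, 1/6 · 1/2 = 1/12, 1/6 · 3/5 = 1/10, 1/6 · 4/5 = 2/15, 1/6 · 9/10 = 3/20; these sum to 8/15.
So P(r = 8 | data) = (2/15) / (8/15) = 1/4.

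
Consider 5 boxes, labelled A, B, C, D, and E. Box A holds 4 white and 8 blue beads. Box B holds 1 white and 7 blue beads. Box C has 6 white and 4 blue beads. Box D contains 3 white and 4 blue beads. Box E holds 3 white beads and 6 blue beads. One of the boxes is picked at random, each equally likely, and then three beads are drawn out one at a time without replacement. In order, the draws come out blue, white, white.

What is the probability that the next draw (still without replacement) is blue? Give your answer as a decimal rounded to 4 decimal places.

0.6427

For each hypothesis, P(data | H) works out to: P(data | box A) = (8/12)(4/11)(3/10) = 0.072727; P(data | box B) = (7/8)(1/7)(0/6) = 0; P(data | box C) = (4/10)(6/9)(5/8) = 0.16667; P(data | box D) = (4/7)(3/6)(2/5) = 0.11429; P(data | box E) = (6/9)(3/8)(2/7) = 0.071429.
Multiplying each by its prior: 1/5 · 0.072727 = 0.014545, 1/5 · 0 = 0, 1/5 · 0.16667 = 0.033333, 1/5 · 0.11429 = 0.022857, 1/5 · 0.071429 = 0.014286; with total 0.085022.
Dividing through by the total gives posterior P(box A | data) = 0.17108, P(box B | data) = 0, P(box C | data) = 0.39206, P(box D | data) = 0.26884, P(box E | data) = 0.16802.
So P(blue next | data) = Σ P(blue next | H) P(H | data) = (7/9)(0.17108) + (3/7)(0.39206) + (3/4)(0.26884) + (5/6)(0.16802) = 0.64274.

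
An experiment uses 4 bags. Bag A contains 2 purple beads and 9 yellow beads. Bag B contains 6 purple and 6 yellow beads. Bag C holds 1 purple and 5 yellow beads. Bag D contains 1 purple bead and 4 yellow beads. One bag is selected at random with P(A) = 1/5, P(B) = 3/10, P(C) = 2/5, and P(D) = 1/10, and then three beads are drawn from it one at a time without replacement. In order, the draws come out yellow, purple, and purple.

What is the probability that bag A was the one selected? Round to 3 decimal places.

0.082

The likelihood of the observed sequence under each hypothesis: P(data | bag A) = (9/11)(2/10)(1/9) = 0.018182; P(data | bag B) = (6/12)(6/11)(5/10) = 0.13636; P(data | bag C) = (5/6)(1/5)(0/4) = 0; P(data | bag D) = (4/5)(1/4)(0/3) = 0.
Weighting by the prior gives 1/5 · 0.018182 = 0.0036364, 3/10 · 0.13636 = 0.040909, 2/5 · 0 = 0, 1/10 · 0 = 0; these sum to 0.044545.
Hence P(bag A | data) = (0.0036364) / (0.044545) = 0.081633.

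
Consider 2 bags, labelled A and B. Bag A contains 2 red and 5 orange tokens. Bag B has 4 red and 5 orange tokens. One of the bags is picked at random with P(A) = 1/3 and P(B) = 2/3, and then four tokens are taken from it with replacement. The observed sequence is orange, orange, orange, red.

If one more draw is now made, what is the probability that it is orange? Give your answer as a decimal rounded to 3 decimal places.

0.620

Under each hypothesis, the probability of the observed sequence is: P(data | bag A) = (5/7)(5/7)(5/7)(2/7) = 0.10412; P(data | bag B) = (5/9)(5/9)(5/9)(4/9) = 0.076208.
Weighting by the prior gives 1/3 · 0.10412 = 0.034708, 2/3 · 0.076208 = 0.050805; with total 0.085513.
The posterior is then P(bag A | data) = 0.40588, P(bag B | data) = 0.59412.
The predictive probability is P(orange next | data) = (5/7)(0.40588) + (5/9)(0.59412) = 0.61998.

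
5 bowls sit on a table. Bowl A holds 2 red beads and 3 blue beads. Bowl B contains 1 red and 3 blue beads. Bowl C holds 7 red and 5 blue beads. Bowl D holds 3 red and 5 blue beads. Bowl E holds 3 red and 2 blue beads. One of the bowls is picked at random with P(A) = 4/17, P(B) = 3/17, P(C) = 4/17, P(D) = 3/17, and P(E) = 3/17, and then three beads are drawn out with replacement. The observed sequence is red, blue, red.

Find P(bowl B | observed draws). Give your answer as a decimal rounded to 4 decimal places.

0.0787

Compute the likelihood of the observed sequence for each case: P(data | bowl A) = (2/5)(3/5)(2/5) = 0.096; P(data | bowl B) = (1/4)(3/4)(1/4) = 0.046875; P(data | bowl C) = (7/12)(5/12)(7/12) = 0.14178; P(data | bowl D) = (3/8)(5/8)(3/8) = 0.087891; P(data | bowl E) = (3/5)(2/5)(3/5) = 0.144.
The prior-weighted likelihoods are 4/17 · 0.096 = 0.022588, 3/17 · 0.046875 = 0.0082721, 4/17 · 0.14178 = 0.033361, 3/17 · 0.087891 = 0.01551, 3/17 · 0.144 = 0.025412; summing to 0.10514.
So P(bowl B | data) = (0.0082721) / (0.10514) = 0.078675.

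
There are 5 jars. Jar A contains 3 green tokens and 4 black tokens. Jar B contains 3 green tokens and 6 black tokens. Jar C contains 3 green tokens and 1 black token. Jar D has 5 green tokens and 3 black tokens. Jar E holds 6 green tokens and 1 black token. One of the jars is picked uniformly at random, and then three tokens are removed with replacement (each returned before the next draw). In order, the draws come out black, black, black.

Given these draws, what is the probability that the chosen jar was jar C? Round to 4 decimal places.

0.0282

For each hypothesis, P(data | H) works out to: P(data | jar A) = (4/7)(4/7)(4/7) = 0.18659; P(data | jar B) = (6/9)(6/9)(6/9) = 0.2963; P(data | jar C) = (1/4)(1/4)(1/4) = 0.015625; P(data | jar D) = (3/8)(3/8)(3/8) = 0.052734; P(data | jar E) = (1/7)(1/7)(1/7) = 0.0029155.
The prior-weighted likelihoods are 1/5 · 0.18659 = 0.037318, 1/5 · 0.2963 = 0.059259, 1/5 · 0.015625 = 0.003125, 1/5 · 0.052734 = 0.010547, 1/5 · 0.0029155 = 0.00058309; these sum to 0.11083.
By Bayes' rule, P(jar C | data) = (0.003125) / (0.11083) = 0.028196.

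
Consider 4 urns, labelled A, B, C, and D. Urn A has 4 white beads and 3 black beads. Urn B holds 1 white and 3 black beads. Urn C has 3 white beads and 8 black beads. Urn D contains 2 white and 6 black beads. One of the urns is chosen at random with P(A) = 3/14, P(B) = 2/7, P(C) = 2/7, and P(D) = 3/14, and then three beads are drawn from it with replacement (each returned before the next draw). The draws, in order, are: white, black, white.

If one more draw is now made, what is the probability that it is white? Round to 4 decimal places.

0.3950

For each hypothesis, P(data | H) works out to: P(data | urn A) = (4/7)(3/7)(4/7) = 0.13994; P(data | urn B) = (1/4)(3/4)(1/4) = 0.046875; P(data | urn C) = (3/11)(8/11)(3/11) = 0.054095; P(data | urn D) = (2/8)(6/8)(2/8) = 0.046875.
Weighting by the prior gives 3/14 · 0.13994 = 0.029988, 2/7 · 0.046875 = 0.013393, 2/7 · 0.054095 = 0.015456, 3/14 · 0.046875 = 0.010045; these sum to 0.068881.
Normalising, the posterior is P(urn A | data) = 0.43535, P(urn B | data) = 0.19444, P(urn C | data) = 0.22438, P(urn D | data) = 0.14583.
The predictive probability is P(white next | data) = (4/7)(0.43535) + (1/4)(0.19444) + (3/11)(0.22438) + (1/4)(0.14583) = 0.39504.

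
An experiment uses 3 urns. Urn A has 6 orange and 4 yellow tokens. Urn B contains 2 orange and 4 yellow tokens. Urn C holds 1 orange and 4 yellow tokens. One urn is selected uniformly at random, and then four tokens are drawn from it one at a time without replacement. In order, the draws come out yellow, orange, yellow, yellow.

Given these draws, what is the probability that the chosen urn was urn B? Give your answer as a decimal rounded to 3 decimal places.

0.368

Compute the likelihood of the observed sequence for each case: P(data | urn A) = (4/10)(6/9)(3/8)(2/7) = 1/35; P(data | urn B) = (4/6)(2/5)(3/4)(2/3) = 2/15; P(data | urn C) = (4/5)(1/4)(3/3)(2/2) = 1/5.
Weighting by the prior gives 1/3 · 1/35 = 1/105, 1/3 · 2/15 = 2/45, 1/3 · 1/5 = 1/15; these sum to 38/315.
Hence P(urn B | data) = (2/45) / (38/315) = 7/19.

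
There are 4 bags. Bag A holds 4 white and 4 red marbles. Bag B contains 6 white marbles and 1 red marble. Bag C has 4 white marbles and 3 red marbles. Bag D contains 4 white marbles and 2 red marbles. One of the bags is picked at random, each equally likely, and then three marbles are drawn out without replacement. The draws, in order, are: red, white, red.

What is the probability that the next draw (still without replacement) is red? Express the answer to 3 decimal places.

For each hypothesis, P(data | H) works out to: P(data | bag A) = (4/8)(4/7)(3/6) = 1/7; P(data | bag B) = (1/7)(6/6)(0/5) = 0; P(data | bag C) = (3/7)(4/6)(2/5) = 4/35; P(data | bag D) = (2/6)(4/5)(1/4) = 1/15.
Multiplying each by its prior: 1/4 · 1/7 = 1/28, 1/4 · 0 = 0, 1/4 · 4/35 = 1/35, 1/4 · 1/15 = 1/60; with total 17/210.
Dividing through by the total gives posterior P(bag A | data) = 15/34, P(bag B | data) = 0, P(bag C | data) = 6/17, P(bag D | data) = 7/34.
Averaging over the posterior, P(red next | data) = (2/5)(15/34) + (1/4)(6/17) + (0)(7/34) = 9/34.

0.265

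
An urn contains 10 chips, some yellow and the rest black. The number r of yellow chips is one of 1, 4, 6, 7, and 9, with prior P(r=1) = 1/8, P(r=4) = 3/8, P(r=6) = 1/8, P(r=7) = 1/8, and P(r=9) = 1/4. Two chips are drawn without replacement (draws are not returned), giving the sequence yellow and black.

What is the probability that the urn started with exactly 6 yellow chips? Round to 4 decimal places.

For each hypothesis, P(data | H) works out to: P(data | r = 1) = (1/10)(9/9) = 1/10; P(data | r = 4) = (4/10)(6/9) = 4/15; P(data | r = 6) = (6/10)(4/9) = 4/15; P(data | r = 7) = (7/10)(3/9) = 7/30; P(data | r = 9) = (9/10)(1/9) = 1/10.
The prior-weighted likelihoods are 1/8 · 1/10 = 1/80, 3/8 · 4/15 = 1/10, 1/8 · 4/15 = 1/30, 1/8 · 7/30 = 7/240, 1/4 · 1/10 = 1/40; these sum to 1/5.
Hence P(r = 6 | data) = (1/30) / (1/5) = 1/6.

0.1667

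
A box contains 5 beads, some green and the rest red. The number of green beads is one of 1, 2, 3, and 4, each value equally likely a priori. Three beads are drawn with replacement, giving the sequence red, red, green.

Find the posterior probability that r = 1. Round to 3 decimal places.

0.320

Under each hypothesis, the probability of the observed sequence is: P(data | r = 1) = (4/5)(4/5)(1/5) = 16/125; P(data | r = 2) = (3/5)(3/5)(2/5) = 18/125; P(data | r = 3) = (2/5)(2/5)(3/5) = 12/125; P(data | r = 4) = (1/5)(1/5)(4/5) = 4/125.
Weighting by the prior gives 1/4 · 16/125 = 4/125, 1/4 · 18/125 = 9/250, 1/4 · 12/125 = 3/125, 1/4 · 4/125 = 1/125; these sum to 1/10.
Therefore the posterior P(r = 1 | data) = (4/125) / (1/10) = 8/25.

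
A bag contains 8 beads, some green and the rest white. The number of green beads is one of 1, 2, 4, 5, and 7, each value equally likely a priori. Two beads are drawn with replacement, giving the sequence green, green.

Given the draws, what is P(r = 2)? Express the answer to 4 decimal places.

0.0421

Compute the likelihood of the observed sequence for each case: P(data | r = 1) = (1/8)(1/8) = 1/64; P(data | r = 2) = (2/8)(2/8) = 1/16; P(data | r = 4) = (4/8)(4/8) = 1/4; P(data | r = 5) = (5/8)(5/8) = 25/64; P(data | r = 7) = (7/8)(7/8) = 49/64.
The prior-weighted likelihoods are 1/5 · 1/64 = 1/320, 1/5 · 1/16 = 1/80, 1/5 · 1/4 = 1/20, 1/5 · 25/64 = 5/64, 1/5 · 49/64 = 49/320; summing to 19/64.
By Bayes' rule, P(r = 2 | data) = (1/80) / (19/64) = 4/95.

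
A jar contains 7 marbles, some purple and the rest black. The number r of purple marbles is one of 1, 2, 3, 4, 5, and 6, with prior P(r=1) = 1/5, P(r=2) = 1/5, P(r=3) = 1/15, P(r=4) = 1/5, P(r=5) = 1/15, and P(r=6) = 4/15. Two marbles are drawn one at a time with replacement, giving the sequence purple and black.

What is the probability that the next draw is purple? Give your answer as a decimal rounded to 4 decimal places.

0.4967

Under each hypothesis, the probability of the observed sequence is: P(data | r = 1) = (1/7)(6/7) = 6/49; P(data | r = 2) = (2/7)(5/7) = 10/49; P(data | r = 3) = (3/7)(4/7) = 12/49; P(data | r = 4) = (4/7)(3/7) = 12/49; P(data | r = 5) = (5/7)(2/7) = 10/49; P(data | r = 6) = (6/7)(1/7) = 6/49.
The prior-weighted likelihoods are 1/5 · 6/49 = 6/245, 1/5 · 10/49 = 2/49, 1/15 · 12/49 = 4/245, 1/5 · 12/49 = 12/245, 1/15 · 10/49 = 2/147, 4/15 · 6/49 = 8/245; these sum to 26/147.
Normalising, the posterior is P(r = 1 | data) = 9/65, P(r = 2 | data) = 3/13, P(r = 3 | data) = 6/65, P(r = 4 | data) = 18/65, P(r = 5 | data) = 1/13, P(r = 6 | data) = 12/65.
Averaging over the posterior, P(purple next | data) = (1/7)(9/65) + (2/7)(3/13) + (3/7)(6/65) + (4/7)(18/65) + (5/7)(1/13) + (6/7)(12/65) = 226/455.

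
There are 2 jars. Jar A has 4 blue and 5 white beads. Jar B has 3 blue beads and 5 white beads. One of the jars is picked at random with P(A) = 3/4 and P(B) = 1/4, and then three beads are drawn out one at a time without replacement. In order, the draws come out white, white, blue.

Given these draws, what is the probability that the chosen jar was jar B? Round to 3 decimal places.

0.273

The likelihood of the observed sequence under each hypothesis: P(data | jar A) = (5/9)(4/8)(4/7) = 10/63; P(data | jar B) = (5/8)(4/7)(3/6) = 5/28.
Multiplying each by its prior: 3/4 · 10/63 = 5/42, 1/4 · 5/28 = 5/112; summing to 55/336.
Hence P(jar B | data) = (5/112) / (55/336) = 3/11.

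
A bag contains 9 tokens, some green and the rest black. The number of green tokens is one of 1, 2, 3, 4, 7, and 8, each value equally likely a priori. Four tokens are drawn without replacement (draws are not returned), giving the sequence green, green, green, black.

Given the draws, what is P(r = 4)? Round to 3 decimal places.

Compute the likelihood of the observed sequence for each case: P(data | r = 1) = (1/9)(0/8) = 0; P(data | r = 2) = (2/9)(1/8)(0/7) = 0; P(data | r = 3) = (3/9)(2/8)(1/7)(6/6) = 1/84; P(data | r = 4) = (4/9)(3/8)(2/7)(5/6) = 5/126; P(data | r = 7) = (7/9)(6/8)(5/7)(2/6) = 5/36; P(data | r = 8) = (8/9)(7/8)(6/7)(1/6) = 1/9.
Weighting by the prior gives 1/6 · 0 = 0, 1/6 · 0 = 0, 1/6 · 1/84 = 1/504, 1/6 · 5/126 = 5/756, 1/6 · 5/36 = 5/216, 1/6 · 1/9 = 1/54; summing to 19/378.
Hence P(r = 4 | data) = (5/756) / (19/378) = 5/38.

0.132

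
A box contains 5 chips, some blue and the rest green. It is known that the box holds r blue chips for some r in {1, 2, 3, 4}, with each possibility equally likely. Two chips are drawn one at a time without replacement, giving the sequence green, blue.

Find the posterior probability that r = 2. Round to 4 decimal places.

0.3000

Compute the likelihood of the observed sequence for each case: P(data | r = 1) = (4/5)(1/4) = 1/5; P(data | r = 2) = (3/5)(2/4) = 3/10; P(data | r = 3) = (2/5)(3/4) = 3/10; P(data | r = 4) = (1/5)(4/4) = 1/5.
The prior-weighted likelihoods are 1/4 · 1/5 = 1/20, 1/4 · 3/10 = 3/40, 1/4 · 3/10 = 3/40, 1/4 · 1/5 = 1/20; these sum to 1/4.
So P(r = 2 | data) = (3/40) / (1/4) = 3/10.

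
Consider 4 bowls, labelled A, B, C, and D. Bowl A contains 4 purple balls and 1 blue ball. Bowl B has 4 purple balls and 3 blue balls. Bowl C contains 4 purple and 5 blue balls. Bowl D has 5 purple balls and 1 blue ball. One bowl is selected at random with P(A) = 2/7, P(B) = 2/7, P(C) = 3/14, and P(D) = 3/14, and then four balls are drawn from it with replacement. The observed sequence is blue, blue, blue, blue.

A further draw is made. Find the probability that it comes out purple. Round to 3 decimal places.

0.492

Under each hypothesis, the probability of the observed sequence is: P(data | bowl A) = (1/5)(1/5)(1/5)(1/5) = 0.0016; P(data | bowl B) = (3/7)(3/7)(3/7)(3/7) = 0.033736; P(data | bowl C) = (5/9)(5/9)(5/9)(5/9) = 0.09526; P(data | bowl D) = (1/6)(1/6)(1/6)(1/6) = 0.0007716.
Weighting by the prior gives 2/7 · 0.0016 = 0.00045714, 2/7 · 0.033736 = 0.0096388, 3/14 · 0.09526 = 0.020413, 3/14 · 0.0007716 = 0.00016534; these sum to 0.030674.
The posterior is then P(bowl A | data) = 0.014903, P(bowl B | data) = 0.31423, P(bowl C | data) = 0.66547, P(bowl D | data) = 0.0053903.
The predictive probability is P(purple next | data) = (4/5)(0.014903) + (4/7)(0.31423) + (4/9)(0.66547) + (5/6)(0.0053903) = 0.49174.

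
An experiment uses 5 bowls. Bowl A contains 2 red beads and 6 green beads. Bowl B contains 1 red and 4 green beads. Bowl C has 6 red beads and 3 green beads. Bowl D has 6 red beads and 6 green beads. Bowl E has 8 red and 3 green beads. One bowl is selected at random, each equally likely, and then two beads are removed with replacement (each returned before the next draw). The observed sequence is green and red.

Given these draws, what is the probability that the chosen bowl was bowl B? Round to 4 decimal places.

0.1572

Under each hypothesis, the probability of the observed sequence is: P(data | bowl A) = (6/8)(2/8) = 0.1875; P(data | bowl B) = (4/5)(1/5) = 0.16; P(data | bowl C) = (3/9)(6/9) = 0.22222; P(data | bowl D) = (6/12)(6/12) = 0.25; P(data | bowl E) = (3/11)(8/11) = 0.19835.
Weighting by the prior gives 1/5 · 0.1875 = 0.0375, 1/5 · 0.16 = 0.032, 1/5 · 0.22222 = 0.044444, 1/5 · 0.25 = 0.05, 1/5 · 0.19835 = 0.039669; these sum to 0.20361.
By Bayes' rule, P(bowl B | data) = (0.032) / (0.20361) = 0.15716.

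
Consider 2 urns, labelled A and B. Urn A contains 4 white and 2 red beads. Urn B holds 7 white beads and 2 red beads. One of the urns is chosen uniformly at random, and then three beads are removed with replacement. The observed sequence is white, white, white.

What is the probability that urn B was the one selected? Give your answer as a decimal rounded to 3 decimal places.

Under each hypothesis, the probability of the observed sequence is: P(data | urn A) = (4/6)(4/6)(4/6) = 0.2963; P(data | urn B) = (7/9)(7/9)(7/9) = 0.47051.
Multiplying each by its prior: 1/2 · 0.2963 = 0.14815, 1/2 · 0.47051 = 0.23525; these sum to 0.3834.
By Bayes' rule, P(urn B | data) = (0.23525) / (0.3834) = 0.6136.

0.614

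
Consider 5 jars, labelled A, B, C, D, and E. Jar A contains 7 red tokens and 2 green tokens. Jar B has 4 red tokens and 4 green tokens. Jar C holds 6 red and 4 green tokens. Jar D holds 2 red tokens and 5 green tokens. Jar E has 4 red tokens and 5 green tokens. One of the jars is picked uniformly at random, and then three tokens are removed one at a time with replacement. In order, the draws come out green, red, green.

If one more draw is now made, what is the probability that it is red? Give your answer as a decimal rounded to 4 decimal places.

For each hypothesis, P(data | H) works out to: P(data | jar A) = (2/9)(7/9)(2/9) = 0.038409; P(data | jar B) = (4/8)(4/8)(4/8) = 0.125; P(data | jar C) = (4/10)(6/10)(4/10) = 0.096; P(data | jar D) = (5/7)(2/7)(5/7) = 0.14577; P(data | jar E) = (5/9)(4/9)(5/9) = 0.13717.
The prior-weighted likelihoods are 1/5 · 0.038409 = 0.0076818, 1/5 · 0.125 = 0.025, 1/5 · 0.096 = 0.0192, 1/5 · 0.14577 = 0.029155, 1/5 · 0.13717 = 0.027435; summing to 0.10847.
Dividing through by the total gives posterior P(jar A | data) = 0.070818, P(jar B | data) = 0.23048, P(jar C | data) = 0.17701, P(jar D | data) = 0.26878, P(jar E | data) = 0.25292.
The predictive probability is P(red next | data) = (7/9)(0.070818) + (1/2)(0.23048) + (3/5)(0.17701) + (2/7)(0.26878) + (4/9)(0.25292) = 0.46573.

0.4657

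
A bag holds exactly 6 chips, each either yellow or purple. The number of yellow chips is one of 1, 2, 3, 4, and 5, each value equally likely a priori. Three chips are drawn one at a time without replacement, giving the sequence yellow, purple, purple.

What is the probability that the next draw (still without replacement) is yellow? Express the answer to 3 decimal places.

0.400

The likelihood of the observed sequence under each hypothesis: P(data | r = 1) = (1/6)(5/5)(4/4) = 1/6; P(data | r = 2) = (2/6)(4/5)(3/4) = 1/5; P(data | r = 3) = (3/6)(3/5)(2/4) = 3/20; P(data | r = 4) = (4/6)(2/5)(1/4) = 1/15; P(data | r = 5) = (5/6)(1/5)(0/4) = 0.
The prior-weighted likelihoods are 1/5 · 1/6 = 1/30, 1/5 · 1/5 = 1/25, 1/5 · 3/20 = 3/100, 1/5 · 1/15 = 1/75, 1/5 · 0 = 0; summing to 7/60.
The posterior is then P(r = 1 | data) = 2/7, P(r = 2 | data) = 12/35, P(r = 3 | data) = 9/35, P(r = 4 | data) = 4/35, P(r = 5 | data) = 0.
So P(yellow next | data) = Σ P(yellow next | H) P(H | data) = (0)(2/7) + (1/3)(12/35) + (2/3)(9/35) + (1)(4/35) = 2/5.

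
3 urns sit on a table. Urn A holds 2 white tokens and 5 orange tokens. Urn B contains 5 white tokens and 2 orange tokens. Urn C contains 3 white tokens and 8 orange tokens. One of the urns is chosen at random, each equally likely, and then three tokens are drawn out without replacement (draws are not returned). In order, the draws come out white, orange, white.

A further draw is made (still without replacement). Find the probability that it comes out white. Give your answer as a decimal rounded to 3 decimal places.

Under each hypothesis, the probability of the observed sequence is: P(data | urn A) = (2/7)(5/6)(1/5) = 0.047619; P(data | urn B) = (5/7)(2/6)(4/5) = 0.19048; P(data | urn C) = (3/11)(8/10)(2/9) = 0.048485.
Multiplying each by its prior: 1/3 · 0.047619 = 0.015873, 1/3 · 0.19048 = 0.063492, 1/3 · 0.048485 = 0.016162; with total 0.095527.
Normalising, the posterior is P(urn A | data) = 0.16616, P(urn B | data) = 0.66465, P(urn C | data) = 0.16918.
So P(white next | data) = Σ P(white next | H) P(H | data) = (0)(0.16616) + (3/4)(0.66465) + (1/8)(0.16918) = 0.51964.

0.520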